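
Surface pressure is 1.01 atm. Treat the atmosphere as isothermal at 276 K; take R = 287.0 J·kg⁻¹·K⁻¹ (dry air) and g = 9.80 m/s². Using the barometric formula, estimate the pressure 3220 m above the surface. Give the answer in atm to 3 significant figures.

P ≈ 0.678 atm

Scale height: H = RT/g = 287.0 × 276 / 9.80 = 8082.9 m.
Barometric formula: P = P₀ exp(−z/H).
z/H = 3220.0/8082.9 = 0.39837; exp(−0.39837) = 0.67141.
P = 1.01 × 0.67141 = 0.67812 atm.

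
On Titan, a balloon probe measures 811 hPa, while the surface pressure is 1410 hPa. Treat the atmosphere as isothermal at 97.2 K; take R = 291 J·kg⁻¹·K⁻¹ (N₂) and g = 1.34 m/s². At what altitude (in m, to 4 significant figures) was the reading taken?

z ≈ 11670 m

Scale height: H = RT/g = 291 × 97.2 / 1.34 = 21108 m.
Invert the barometric formula: z = H ln(P₀/P).
P₀/P = 1410/811 = 1.7386; ln(1.7386) = 0.55308.
z = 21108 × 0.55308 = 11674 m.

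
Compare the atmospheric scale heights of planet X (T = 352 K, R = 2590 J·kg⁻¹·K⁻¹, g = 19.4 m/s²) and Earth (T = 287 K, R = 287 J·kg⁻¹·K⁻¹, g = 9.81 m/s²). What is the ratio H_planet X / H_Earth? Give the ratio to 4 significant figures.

H_planet X/H_Earth ≈ 5.597

H = RT/g for each body.
H_planet X = 2590 × 352 / 19.4 = 46994 m.
H_Earth = 287 × 287 / 9.81 = 8396.4 m.
H_planet X/H_Earth = 46994/8396.4 = 5.5969.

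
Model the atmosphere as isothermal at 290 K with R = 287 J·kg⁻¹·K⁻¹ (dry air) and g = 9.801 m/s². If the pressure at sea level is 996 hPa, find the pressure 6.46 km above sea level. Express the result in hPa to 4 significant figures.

P ≈ 465.5 hPa

Scale height: H = RT/g = 287 × 290 / 9.801 = 8492.0 m.
Barometric formula: P = P₀ exp(−z/H).
z/H = 6460.0/8492.0 = 0.76072; exp(−0.76072) = 0.46733.
P = 996 × 0.46733 = 465.46 hPa.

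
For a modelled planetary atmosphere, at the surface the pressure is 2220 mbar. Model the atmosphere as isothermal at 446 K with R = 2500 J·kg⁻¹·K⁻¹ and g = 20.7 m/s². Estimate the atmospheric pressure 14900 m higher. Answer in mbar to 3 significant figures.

P ≈ 1680 mbar

Scale height: H = RT/g = 2500 × 446 / 20.7 = 53865 m.
Barometric formula: P = P₀ exp(−z/H).
z/H = 14900/53865 = 0.27662; exp(−0.27662) = 0.75834.
P = 2220 × 0.75834 = 1683.5 mbar.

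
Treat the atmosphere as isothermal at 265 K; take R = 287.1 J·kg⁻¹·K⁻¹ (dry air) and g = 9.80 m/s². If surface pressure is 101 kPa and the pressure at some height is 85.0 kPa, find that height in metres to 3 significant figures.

Scale height: H = RT/g = 287.1 × 265 / 9.80 = 7763.4 m.
Invert the barometric formula: z = H ln(P₀/P).
P₀/P = 101/85.0 = 1.1882; ln(1.1882) = 0.17244.
z = 7763.4 × 0.17244 = 1338.7 m.

z ≈ 1340 m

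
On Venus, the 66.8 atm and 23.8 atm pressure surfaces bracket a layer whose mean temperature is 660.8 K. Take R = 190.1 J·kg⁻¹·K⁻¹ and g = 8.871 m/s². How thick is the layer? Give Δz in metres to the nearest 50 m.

Hypsometric equation: Δz = (R T̄/g) ln(P₁/P₂).
R T̄/g = 190.1 × 660.8 / 8.871 = 14161 m.
ln(66.8/23.8) = ln(2.8067) = 1.0320.
Δz = 14161 × 1.0320 = 14614 m.

Δz ≈ 14600 m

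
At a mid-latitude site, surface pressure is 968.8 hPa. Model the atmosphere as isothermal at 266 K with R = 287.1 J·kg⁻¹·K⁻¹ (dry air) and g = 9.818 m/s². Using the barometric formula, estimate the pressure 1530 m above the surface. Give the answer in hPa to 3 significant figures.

P ≈ 796 hPa

Scale height: H = RT/g = 287.1 × 266 / 9.818 = 7778.4 m.
Barometric formula: P = P₀ exp(−z/H).
z/H = 1530.0/7778.4 = 0.19670; exp(−0.19670) = 0.82144.
P = 968.8 × 0.82144 = 795.81 hPa.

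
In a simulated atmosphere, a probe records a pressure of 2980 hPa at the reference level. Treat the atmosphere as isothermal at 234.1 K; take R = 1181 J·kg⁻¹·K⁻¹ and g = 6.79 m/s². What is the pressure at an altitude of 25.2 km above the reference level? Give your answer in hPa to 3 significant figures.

P ≈ 1600 hPa

Scale height: H = RT/g = 1181 × 234.1 / 6.79 = 40718 m.
Barometric formula: P = P₀ exp(−z/H).
z/H = 25200/40718 = 0.61889; exp(−0.61889) = 0.53854.
P = 2980 × 0.53854 = 1604.8 hPa.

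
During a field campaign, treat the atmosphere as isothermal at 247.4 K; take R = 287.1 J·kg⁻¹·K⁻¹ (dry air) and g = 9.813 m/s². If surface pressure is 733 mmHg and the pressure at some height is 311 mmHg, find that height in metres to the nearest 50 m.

Scale height: H = RT/g = 287.1 × 247.4 / 9.813 = 7238.2 m.
Invert the barometric formula: z = H ln(P₀/P).
P₀/P = 733/311 = 2.3569; ln(2.3569) = 0.85735.
z = 7238.2 × 0.85735 = 6205.7 m.

z ≈ 6200 m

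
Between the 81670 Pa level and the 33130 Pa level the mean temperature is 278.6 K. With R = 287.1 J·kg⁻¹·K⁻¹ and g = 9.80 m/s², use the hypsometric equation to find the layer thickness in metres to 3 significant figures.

Hypsometric equation: Δz = (R T̄/g) ln(P₁/P₂).
R T̄/g = 287.1 × 278.6 / 9.80 = 8161.8 m.
ln(81670/33130) = ln(2.4651) = 0.90223.
Δz = 8161.8 × 0.90223 = 7363.8 m.

Δz ≈ 7360 m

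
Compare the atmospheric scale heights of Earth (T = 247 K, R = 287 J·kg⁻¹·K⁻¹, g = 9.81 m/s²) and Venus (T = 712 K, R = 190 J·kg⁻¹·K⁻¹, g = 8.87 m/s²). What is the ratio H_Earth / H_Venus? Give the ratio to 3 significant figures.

H = RT/g for each body.
H_Earth = 287 × 247 / 9.81 = 7226.2 m.
H_Venus = 190 × 712 / 8.87 = 15251 m.
H_Earth/H_Venus = 7226.2/15251 = 0.47382.

H_Earth/H_Venus ≈ 0.474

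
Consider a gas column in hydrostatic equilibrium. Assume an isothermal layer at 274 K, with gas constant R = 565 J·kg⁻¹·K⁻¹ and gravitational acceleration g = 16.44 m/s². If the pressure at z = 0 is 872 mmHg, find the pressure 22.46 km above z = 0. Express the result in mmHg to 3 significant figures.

P ≈ 80.3 mmHg

Scale height: H = RT/g = 565 × 274 / 16.44 = 9416.7 m.
Barometric formula: P = P₀ exp(−z/H).
z/H = 22460/9416.7 = 2.3851; exp(−2.3851) = 0.092080.
P = 872 × 0.092080 = 80.294 mmHg.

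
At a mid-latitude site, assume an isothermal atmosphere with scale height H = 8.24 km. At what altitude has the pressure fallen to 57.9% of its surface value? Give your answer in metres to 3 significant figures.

z ≈ 4500 m

Set P/P₀ = exp(−z/H) = 0.579, so z = −H ln(0.579).
−ln(0.579) = 0.54645; z = 8240.0 × 0.54645 = 4502.7 m.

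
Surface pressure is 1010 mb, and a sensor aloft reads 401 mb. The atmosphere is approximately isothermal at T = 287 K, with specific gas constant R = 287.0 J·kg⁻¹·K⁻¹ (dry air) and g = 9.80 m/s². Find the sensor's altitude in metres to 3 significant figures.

z ≈ 7760 m

Scale height: H = RT/g = 287.0 × 287 / 9.80 = 8405.0 m.
Invert the barometric formula: z = H ln(P₀/P).
P₀/P = 1010/401 = 2.5187; ln(2.5187) = 0.92374.
z = 8405.0 × 0.92374 = 7764.0 m.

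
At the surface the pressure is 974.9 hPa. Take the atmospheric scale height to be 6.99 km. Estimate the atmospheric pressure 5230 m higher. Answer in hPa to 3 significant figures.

P ≈ 461 hPa

Barometric formula: P = P₀ exp(−z/H).
z/H = 5230.0/6990.0 = 0.74821; exp(−0.74821) = 0.47321.
P = 974.9 × 0.47321 = 461.33 hPa.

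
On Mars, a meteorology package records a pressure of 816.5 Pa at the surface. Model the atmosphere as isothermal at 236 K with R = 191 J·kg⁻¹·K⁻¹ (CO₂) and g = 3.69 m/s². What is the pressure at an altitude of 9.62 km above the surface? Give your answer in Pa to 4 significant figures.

Scale height: H = RT/g = 191 × 236 / 3.69 = 12216 m.
Barometric formula: P = P₀ exp(−z/H).
z/H = 9620.0/12216 = 0.78749; exp(−0.78749) = 0.45499.
P = 816.5 × 0.45499 = 371.50 Pa.

P ≈ 371.5 Pa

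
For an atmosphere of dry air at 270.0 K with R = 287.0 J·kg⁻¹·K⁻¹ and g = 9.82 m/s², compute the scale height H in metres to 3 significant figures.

H ≈ 7890 m

The scale height of an isothermal atmosphere is H = RT/g.
H = 287.0 × 270.0 / 9.82 = 77490/9.82 = 7891.0 m.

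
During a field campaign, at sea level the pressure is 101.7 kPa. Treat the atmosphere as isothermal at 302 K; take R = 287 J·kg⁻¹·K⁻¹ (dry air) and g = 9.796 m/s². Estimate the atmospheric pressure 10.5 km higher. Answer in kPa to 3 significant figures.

Scale height: H = RT/g = 287 × 302 / 9.796 = 8847.9 m.
Barometric formula: P = P₀ exp(−z/H).
z/H = 10500/8847.9 = 1.1867; exp(−1.1867) = 0.30523.
P = 101.7 × 0.30523 = 31.042 kPa.

P ≈ 31.0 kPa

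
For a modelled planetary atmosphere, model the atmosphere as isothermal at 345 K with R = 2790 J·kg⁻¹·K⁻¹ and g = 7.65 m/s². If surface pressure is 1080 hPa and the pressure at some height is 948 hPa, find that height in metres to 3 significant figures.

z ≈ 16400 m

Scale height: H = RT/g = 2790 × 345 / 7.65 = 125820 m.
Invert the barometric formula: z = H ln(P₀/P).
P₀/P = 1080/948 = 1.1392; ln(1.1392) = 0.13033.
z = 125820 × 0.13033 = 16398 m.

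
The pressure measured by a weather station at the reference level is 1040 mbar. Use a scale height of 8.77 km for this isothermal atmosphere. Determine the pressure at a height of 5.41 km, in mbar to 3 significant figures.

P ≈ 561 mbar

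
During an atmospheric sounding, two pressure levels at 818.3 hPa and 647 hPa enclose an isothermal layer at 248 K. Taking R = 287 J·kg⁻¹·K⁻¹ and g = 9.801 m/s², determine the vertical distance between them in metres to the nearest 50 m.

Hypsometric equation: Δz = (R T̄/g) ln(P₁/P₂).
R T̄/g = 287 × 248 / 9.801 = 7262.1 m.
ln(818.3/647) = ln(1.2648) = 0.23491.
Δz = 7262.1 × 0.23491 = 1705.9 m.

Δz ≈ 1700 m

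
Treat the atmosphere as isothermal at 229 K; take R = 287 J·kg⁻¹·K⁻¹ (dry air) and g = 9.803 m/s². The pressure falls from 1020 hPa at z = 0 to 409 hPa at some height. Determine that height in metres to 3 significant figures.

z ≈ 6130 m

Scale height: H = RT/g = 287 × 229 / 9.803 = 6704.4 m.
Invert the barometric formula: z = H ln(P₀/P).
P₀/P = 1020/409 = 2.4939; ln(2.4939) = 0.91385.
z = 6704.4 × 0.91385 = 6126.8 m.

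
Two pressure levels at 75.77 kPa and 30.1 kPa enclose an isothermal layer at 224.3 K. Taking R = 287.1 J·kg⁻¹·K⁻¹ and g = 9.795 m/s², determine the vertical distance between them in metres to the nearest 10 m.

Hypsometric equation: Δz = (R T̄/g) ln(P₁/P₂).
R T̄/g = 287.1 × 224.3 / 9.795 = 6574.4 m.
ln(75.77/30.1) = ln(2.5173) = 0.92319.
Δz = 6574.4 × 0.92319 = 6069.4 m.

Δz ≈ 6070 m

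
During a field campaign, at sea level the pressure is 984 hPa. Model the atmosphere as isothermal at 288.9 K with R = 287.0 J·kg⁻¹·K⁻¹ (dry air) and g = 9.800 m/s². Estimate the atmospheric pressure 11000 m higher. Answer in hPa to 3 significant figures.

Scale height: H = RT/g = 287.0 × 288.9 / 9.800 = 8460.6 m.
Barometric formula: P = P₀ exp(−z/H).
z/H = 11000/8460.6 = 1.3001; exp(−1.3001) = 0.27250.
P = 984 × 0.27250 = 268.14 hPa.

P ≈ 268 hPa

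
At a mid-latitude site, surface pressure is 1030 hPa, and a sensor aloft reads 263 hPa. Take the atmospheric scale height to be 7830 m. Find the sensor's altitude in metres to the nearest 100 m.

z ≈ 10700 m

Invert the barometric formula: z = H ln(P₀/P).
P₀/P = 1030/263 = 3.9163; ln(3.9163) = 1.3651.
z = 7830.0 × 1.3651 = 10689 m.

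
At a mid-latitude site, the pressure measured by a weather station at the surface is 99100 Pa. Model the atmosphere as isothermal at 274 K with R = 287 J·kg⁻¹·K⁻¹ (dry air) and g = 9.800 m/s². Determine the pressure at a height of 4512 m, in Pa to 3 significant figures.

Scale height: H = RT/g = 287 × 274 / 9.800 = 8024.3 m.
Barometric formula: P = P₀ exp(−z/H).
z/H = 4512.0/8024.3 = 0.56229; exp(−0.56229) = 0.56990.
P = 99100 × 0.56990 = 56477 Pa.

P ≈ 56500 Pa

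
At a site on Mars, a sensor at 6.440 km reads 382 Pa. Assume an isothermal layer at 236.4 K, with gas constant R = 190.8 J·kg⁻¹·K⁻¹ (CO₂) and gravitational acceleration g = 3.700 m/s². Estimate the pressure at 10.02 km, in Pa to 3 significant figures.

Scale height: H = RT/g = 190.8 × 236.4 / 3.700 = 12191 m.
Between two levels, P₂ = P₁ exp(−Δz/H) with Δz = z₂ − z₁.
Δz = 10020 − 6440.0 = 3580.0 m; Δz/H = 3580.0/12191 = 0.29366.
P₂ = 382 × exp(−0.29366) = 382 × 0.74553 = 284.79 Pa.

P ≈ 285 Pa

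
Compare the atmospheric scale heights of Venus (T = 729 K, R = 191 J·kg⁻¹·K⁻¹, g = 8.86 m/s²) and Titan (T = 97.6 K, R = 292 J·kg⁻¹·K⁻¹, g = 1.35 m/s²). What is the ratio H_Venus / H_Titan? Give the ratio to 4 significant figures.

H = RT/g for each body.
H_Venus = 191 × 729 / 8.86 = 15715 m.
H_Titan = 292 × 97.6 / 1.35 = 21111 m.
H_Venus/H_Titan = 15715/21111 = 0.74440.

H_Venus/H_Titan ≈ 0.7444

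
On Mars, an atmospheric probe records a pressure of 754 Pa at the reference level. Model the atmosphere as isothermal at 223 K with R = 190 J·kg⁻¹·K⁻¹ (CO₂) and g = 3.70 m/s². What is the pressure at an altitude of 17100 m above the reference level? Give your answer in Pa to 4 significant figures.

Scale height: H = RT/g = 190 × 223 / 3.70 = 11451 m.
Barometric formula: P = P₀ exp(−z/H).
z/H = 17100/11451 = 1.4933; exp(−1.4933) = 0.22463.
P = 754 × 0.22463 = 169.37 Pa.

P ≈ 169.4 Pa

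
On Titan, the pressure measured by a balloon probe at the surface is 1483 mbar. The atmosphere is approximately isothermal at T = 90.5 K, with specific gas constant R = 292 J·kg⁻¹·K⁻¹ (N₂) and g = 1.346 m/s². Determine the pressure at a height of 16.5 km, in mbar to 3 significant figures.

P ≈ 640 mbar

Scale height: H = RT/g = 292 × 90.5 / 1.346 = 19633 m.
Barometric formula: P = P₀ exp(−z/H).
z/H = 16500/19633 = 0.84042; exp(−0.84042) = 0.43153.
P = 1483 × 0.43153 = 639.96 mbar.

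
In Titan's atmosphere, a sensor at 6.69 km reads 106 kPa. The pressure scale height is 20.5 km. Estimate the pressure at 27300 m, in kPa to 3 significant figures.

Between two levels, P₂ = P₁ exp(−Δz/H) with Δz = z₂ − z₁.
Δz = 27300 − 6690.0 = 20610 m; Δz/H = 20610/20500 = 1.0054.
P₂ = 106 × exp(−1.0054) = 106 × 0.36590 = 38.785 kPa.

P ≈ 38.8 kPa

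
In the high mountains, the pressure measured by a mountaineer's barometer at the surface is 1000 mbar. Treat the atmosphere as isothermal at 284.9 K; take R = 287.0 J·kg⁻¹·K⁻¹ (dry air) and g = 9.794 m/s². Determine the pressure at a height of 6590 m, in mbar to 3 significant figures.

P ≈ 454 mbar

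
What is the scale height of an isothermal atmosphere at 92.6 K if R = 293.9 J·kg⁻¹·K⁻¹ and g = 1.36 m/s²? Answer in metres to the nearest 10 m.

The scale height of an isothermal atmosphere is H = RT/g.
H = 293.9 × 92.6 / 1.36 = 27215/1.36 = 20011 m.

H ≈ 20010 m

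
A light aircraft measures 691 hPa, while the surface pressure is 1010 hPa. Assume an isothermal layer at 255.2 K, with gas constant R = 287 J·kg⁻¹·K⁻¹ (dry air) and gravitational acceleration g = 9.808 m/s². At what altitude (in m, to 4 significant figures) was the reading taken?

Scale height: H = RT/g = 287 × 255.2 / 9.808 = 7467.6 m.
Invert the barometric formula: z = H ln(P₀/P).
P₀/P = 1010/691 = 1.4616; ln(1.4616) = 0.37953.
z = 7467.6 × 0.37953 = 2834.2 m.

z ≈ 2834 m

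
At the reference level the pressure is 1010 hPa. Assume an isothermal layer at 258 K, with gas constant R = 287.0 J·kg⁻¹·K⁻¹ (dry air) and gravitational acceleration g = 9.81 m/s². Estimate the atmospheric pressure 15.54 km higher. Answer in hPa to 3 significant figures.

P ≈ 129 hPa

Scale height: H = RT/g = 287.0 × 258 / 9.81 = 7548.0 m.
Barometric formula: P = P₀ exp(−z/H).
z/H = 15540/7548.0 = 2.0588; exp(−2.0588) = 0.12761.
P = 1010 × 0.12761 = 128.89 hPa.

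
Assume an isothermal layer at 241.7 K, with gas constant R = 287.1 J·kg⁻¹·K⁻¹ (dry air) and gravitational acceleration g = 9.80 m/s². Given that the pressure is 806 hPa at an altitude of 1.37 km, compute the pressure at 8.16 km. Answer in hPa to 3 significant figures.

Scale height: H = RT/g = 287.1 × 241.7 / 9.80 = 7080.8 m.
Between two levels, P₂ = P₁ exp(−Δz/H) with Δz = z₂ − z₁.
Δz = 8160.0 − 1370.0 = 6790.0 m; Δz/H = 6790.0/7080.8 = 0.95893.
P₂ = 806 × exp(−0.95893) = 806 × 0.38330 = 308.94 hPa.

P ≈ 309 hPa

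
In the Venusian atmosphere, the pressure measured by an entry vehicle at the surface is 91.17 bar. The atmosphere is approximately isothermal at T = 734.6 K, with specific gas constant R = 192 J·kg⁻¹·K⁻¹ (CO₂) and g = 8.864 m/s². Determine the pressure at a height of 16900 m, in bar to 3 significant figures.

P ≈ 31.5 bar

Scale height: H = RT/g = 192 × 734.6 / 8.864 = 15912 m.
Barometric formula: P = P₀ exp(−z/H).
z/H = 16900/15912 = 1.0621; exp(−1.0621) = 0.34573.
P = 91.17 × 0.34573 = 31.520 bar.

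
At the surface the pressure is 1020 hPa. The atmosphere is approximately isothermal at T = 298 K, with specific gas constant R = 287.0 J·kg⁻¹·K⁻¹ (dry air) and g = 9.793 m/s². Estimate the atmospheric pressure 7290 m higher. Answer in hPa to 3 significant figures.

Scale height: H = RT/g = 287.0 × 298 / 9.793 = 8733.4 m.
Barometric formula: P = P₀ exp(−z/H).
z/H = 7290.0/8733.4 = 0.83473; exp(−0.83473) = 0.43399.
P = 1020 × 0.43399 = 442.67 hPa.

P ≈ 443 hPa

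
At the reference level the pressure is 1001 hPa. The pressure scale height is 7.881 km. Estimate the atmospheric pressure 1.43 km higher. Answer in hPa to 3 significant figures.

P ≈ 835 hPa

Barometric formula: P = P₀ exp(−z/H).
z/H = 1430.0/7881.0 = 0.18145; exp(−0.18145) = 0.83406.
P = 1001 × 0.83406 = 834.89 hPa.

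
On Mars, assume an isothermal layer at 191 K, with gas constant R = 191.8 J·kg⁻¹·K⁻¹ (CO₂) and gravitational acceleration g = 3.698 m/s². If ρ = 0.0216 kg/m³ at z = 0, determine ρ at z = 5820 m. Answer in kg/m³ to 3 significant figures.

ρ ≈ 0.0120 kg/m³

Scale height: H = RT/g = 191.8 × 191 / 3.698 = 9906.4 m.
In an isothermal atmosphere, density decays like pressure: ρ = ρ₀ exp(−z/H).
z/H = 5820.0/9906.4 = 0.58750; exp(−0.58750) = 0.55571.
ρ = 0.0216 × 0.55571 = 0.012003 kg/m³.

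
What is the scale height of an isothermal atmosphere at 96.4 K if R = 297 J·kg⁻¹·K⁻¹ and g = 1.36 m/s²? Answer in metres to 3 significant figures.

The scale height of an isothermal atmosphere is H = RT/g.
H = 297 × 96.4 / 1.36 = 28631/1.36 = 21052 m.

H ≈ 21100 m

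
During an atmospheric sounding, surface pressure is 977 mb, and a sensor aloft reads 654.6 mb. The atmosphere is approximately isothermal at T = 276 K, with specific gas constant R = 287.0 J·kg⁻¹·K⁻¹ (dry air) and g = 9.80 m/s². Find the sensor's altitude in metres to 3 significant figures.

z ≈ 3240 m

Scale height: H = RT/g = 287.0 × 276 / 9.80 = 8082.9 m.
Invert the barometric formula: z = H ln(P₀/P).
P₀/P = 977/654.6 = 1.4925; ln(1.4925) = 0.40045.
z = 8082.9 × 0.40045 = 3236.8 m.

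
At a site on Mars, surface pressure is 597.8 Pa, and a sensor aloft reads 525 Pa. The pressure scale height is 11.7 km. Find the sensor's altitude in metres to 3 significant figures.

z ≈ 1520 m

Invert the barometric formula: z = H ln(P₀/P).
P₀/P = 597.8/525 = 1.1387; ln(1.1387) = 0.12989.
z = 11700 × 0.12989 = 1519.7 m.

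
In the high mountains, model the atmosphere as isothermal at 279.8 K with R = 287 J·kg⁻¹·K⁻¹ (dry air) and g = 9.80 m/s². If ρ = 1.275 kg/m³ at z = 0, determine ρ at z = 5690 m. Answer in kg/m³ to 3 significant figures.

ρ ≈ 0.637 kg/m³

Scale height: H = RT/g = 287 × 279.8 / 9.80 = 8194.1 m.
In an isothermal atmosphere, density decays like pressure: ρ = ρ₀ exp(−z/H).
z/H = 5690.0/8194.1 = 0.69440; exp(−0.69440) = 0.49937.
ρ = 1.275 × 0.49937 = 0.63670 kg/m³.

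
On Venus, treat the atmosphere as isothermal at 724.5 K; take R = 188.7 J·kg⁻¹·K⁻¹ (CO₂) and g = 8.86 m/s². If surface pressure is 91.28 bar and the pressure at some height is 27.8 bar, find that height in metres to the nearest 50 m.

Scale height: H = RT/g = 188.7 × 724.5 / 8.86 = 15430 m.
Invert the barometric formula: z = H ln(P₀/P).
P₀/P = 91.28/27.8 = 3.2835; ln(3.2835) = 1.1889.
z = 15430 × 1.1889 = 18345 m.

z ≈ 18350 m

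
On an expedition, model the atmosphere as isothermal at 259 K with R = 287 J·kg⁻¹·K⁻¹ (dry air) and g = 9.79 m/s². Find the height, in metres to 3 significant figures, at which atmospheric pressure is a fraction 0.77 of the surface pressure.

Scale height: H = RT/g = 287 × 259 / 9.79 = 7592.7 m.
Set P/P₀ = exp(−z/H) = 0.77, so z = −H ln(0.77).
−ln(0.77) = 0.26136; z = 7592.7 × 0.26136 = 1984.4 m.

z ≈ 1980 m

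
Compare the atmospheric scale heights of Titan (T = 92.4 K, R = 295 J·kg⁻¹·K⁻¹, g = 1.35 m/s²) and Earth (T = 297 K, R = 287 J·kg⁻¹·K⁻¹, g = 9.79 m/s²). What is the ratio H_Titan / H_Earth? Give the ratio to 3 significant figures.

H_Titan/H_Earth ≈ 2.32

H = RT/g for each body.
H_Titan = 295 × 92.4 / 1.35 = 20191 m.
H_Earth = 287 × 297 / 9.79 = 8706.7 m.
H_Titan/H_Earth = 20191/8706.7 = 2.3190.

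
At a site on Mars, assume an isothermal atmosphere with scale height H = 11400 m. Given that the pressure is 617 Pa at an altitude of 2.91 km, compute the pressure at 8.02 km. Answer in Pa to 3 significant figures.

Between two levels, P₂ = P₁ exp(−Δz/H) with Δz = z₂ − z₁.
Δz = 8020.0 − 2910.0 = 5110.0 m; Δz/H = 5110.0/11400 = 0.44825.
P₂ = 617 × exp(−0.44825) = 617 × 0.63874 = 394.10 Pa.

P ≈ 394 Pa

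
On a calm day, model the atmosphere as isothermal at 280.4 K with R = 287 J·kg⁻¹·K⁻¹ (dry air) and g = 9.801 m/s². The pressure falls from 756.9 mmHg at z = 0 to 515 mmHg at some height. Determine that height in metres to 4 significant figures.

z ≈ 3162 m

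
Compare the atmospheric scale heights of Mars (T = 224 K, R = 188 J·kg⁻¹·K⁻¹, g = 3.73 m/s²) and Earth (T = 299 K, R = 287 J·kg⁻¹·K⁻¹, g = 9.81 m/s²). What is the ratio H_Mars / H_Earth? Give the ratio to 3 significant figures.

H_Mars/H_Earth ≈ 1.29

H = RT/g for each body.
H_Mars = 188 × 224 / 3.73 = 11290 m.
H_Earth = 287 × 299 / 9.81 = 8747.5 m.
H_Mars/H_Earth = 11290/8747.5 = 1.2907.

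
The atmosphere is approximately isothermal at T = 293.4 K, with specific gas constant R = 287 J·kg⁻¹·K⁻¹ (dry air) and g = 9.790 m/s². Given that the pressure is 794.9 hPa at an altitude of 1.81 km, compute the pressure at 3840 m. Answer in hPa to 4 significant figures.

Scale height: H = RT/g = 287 × 293.4 / 9.790 = 8601.2 m.
Between two levels, P₂ = P₁ exp(−Δz/H) with Δz = z₂ − z₁.
Δz = 3840.0 − 1810.0 = 2030.0 m; Δz/H = 2030.0/8601.2 = 0.23601.
P₂ = 794.9 × exp(−0.23601) = 794.9 × 0.78977 = 627.79 hPa.

P ≈ 627.8 hPa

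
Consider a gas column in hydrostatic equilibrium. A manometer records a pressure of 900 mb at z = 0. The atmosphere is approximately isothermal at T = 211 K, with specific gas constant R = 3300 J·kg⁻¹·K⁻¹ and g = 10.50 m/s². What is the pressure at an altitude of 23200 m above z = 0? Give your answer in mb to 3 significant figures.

P ≈ 634 mb

Scale height: H = RT/g = 3300 × 211 / 10.50 = 66314 m.
Barometric formula: P = P₀ exp(−z/H).
z/H = 23200/66314 = 0.34985; exp(−0.34985) = 0.70479.
P = 900 × 0.70479 = 634.31 mb.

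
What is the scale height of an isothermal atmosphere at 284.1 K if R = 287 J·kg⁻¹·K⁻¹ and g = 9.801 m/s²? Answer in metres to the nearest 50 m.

The scale height of an isothermal atmosphere is H = RT/g.
H = 287 × 284.1 / 9.801 = 81537/9.801 = 8319.3 m.

H ≈ 8300 m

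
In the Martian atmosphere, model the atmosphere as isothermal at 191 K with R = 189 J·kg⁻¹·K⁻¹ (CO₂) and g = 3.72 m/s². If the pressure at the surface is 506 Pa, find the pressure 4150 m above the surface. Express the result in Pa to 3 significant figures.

P ≈ 330 Pa

Scale height: H = RT/g = 189 × 191 / 3.72 = 9704.0 m.
Barometric formula: P = P₀ exp(−z/H).
z/H = 4150.0/9704.0 = 0.42766; exp(−0.42766) = 0.65203.
P = 506 × 0.65203 = 329.93 Pa.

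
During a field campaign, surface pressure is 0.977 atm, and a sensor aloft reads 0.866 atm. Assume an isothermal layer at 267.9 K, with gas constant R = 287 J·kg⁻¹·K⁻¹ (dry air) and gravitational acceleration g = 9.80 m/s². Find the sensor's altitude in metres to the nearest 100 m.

Scale height: H = RT/g = 287 × 267.9 / 9.80 = 7845.6 m.
Invert the barometric formula: z = H ln(P₀/P).
P₀/P = 0.977/0.866 = 1.1282; ln(1.1282) = 0.12062.
z = 7845.6 × 0.12062 = 946.34 m.

z ≈ 900 m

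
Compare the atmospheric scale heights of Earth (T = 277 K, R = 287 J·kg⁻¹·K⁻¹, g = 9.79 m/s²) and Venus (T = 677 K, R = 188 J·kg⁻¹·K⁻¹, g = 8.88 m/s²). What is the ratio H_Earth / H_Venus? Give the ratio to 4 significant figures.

H = RT/g for each body.
H_Earth = 287 × 277 / 9.79 = 8120.4 m.
H_Venus = 188 × 677 / 8.88 = 14333 m.
H_Earth/H_Venus = 8120.4/14333 = 0.56655.

H_Earth/H_Venus ≈ 0.5666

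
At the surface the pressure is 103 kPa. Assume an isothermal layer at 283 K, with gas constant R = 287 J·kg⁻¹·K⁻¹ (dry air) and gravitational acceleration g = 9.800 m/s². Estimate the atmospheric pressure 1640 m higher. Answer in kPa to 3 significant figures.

P ≈ 84.5 kPa

Scale height: H = RT/g = 287 × 283 / 9.800 = 8287.9 m.
Barometric formula: P = P₀ exp(−z/H).
z/H = 1640.0/8287.9 = 0.19788; exp(−0.19788) = 0.82047.
P = 103 × 0.82047 = 84.508 kPa.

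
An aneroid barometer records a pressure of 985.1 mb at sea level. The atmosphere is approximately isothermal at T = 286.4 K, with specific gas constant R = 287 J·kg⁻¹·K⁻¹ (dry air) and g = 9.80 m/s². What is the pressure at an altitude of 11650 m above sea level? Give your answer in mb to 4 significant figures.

P ≈ 245.6 mb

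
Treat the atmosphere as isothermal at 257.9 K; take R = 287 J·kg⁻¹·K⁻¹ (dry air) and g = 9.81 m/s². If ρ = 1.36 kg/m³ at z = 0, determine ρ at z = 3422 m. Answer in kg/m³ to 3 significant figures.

ρ ≈ 0.864 kg/m³

Scale height: H = RT/g = 287 × 257.9 / 9.81 = 7545.1 m.
In an isothermal atmosphere, density decays like pressure: ρ = ρ₀ exp(−z/H).
z/H = 3422.0/7545.1 = 0.45354; exp(−0.45354) = 0.63537.
ρ = 1.36 × 0.63537 = 0.86410 kg/m³.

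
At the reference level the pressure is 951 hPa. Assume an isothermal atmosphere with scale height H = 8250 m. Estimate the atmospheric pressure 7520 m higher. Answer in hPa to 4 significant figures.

P ≈ 382.2 hPa

Barometric formula: P = P₀ exp(−z/H).
z/H = 7520.0/8250.0 = 0.91152; exp(−0.91152) = 0.40191.
P = 951 × 0.40191 = 382.22 hPa.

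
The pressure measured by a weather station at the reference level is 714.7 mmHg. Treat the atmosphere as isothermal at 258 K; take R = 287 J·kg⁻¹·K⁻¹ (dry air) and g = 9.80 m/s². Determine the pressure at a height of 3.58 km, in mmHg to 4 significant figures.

P ≈ 445.0 mmHg

Scale height: H = RT/g = 287 × 258 / 9.80 = 7555.7 m.
Barometric formula: P = P₀ exp(−z/H).
z/H = 3580.0/7555.7 = 0.47381; exp(−0.47381) = 0.62263.
P = 714.7 × 0.62263 = 444.99 mmHg.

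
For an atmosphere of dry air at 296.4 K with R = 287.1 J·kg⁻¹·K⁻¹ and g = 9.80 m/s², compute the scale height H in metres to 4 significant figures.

H ≈ 8683 m

The scale height of an isothermal atmosphere is H = RT/g.
H = 287.1 × 296.4 / 9.80 = 85096/9.80 = 8683.3 m.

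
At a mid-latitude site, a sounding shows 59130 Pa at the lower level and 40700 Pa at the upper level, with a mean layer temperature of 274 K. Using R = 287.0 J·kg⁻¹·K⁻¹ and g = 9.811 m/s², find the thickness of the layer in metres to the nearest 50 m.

Δz ≈ 3000 m

Hypsometric equation: Δz = (R T̄/g) ln(P₁/P₂).
R T̄/g = 287.0 × 274 / 9.811 = 8015.3 m.
ln(59130/40700) = ln(1.4528) = 0.37349.
Δz = 8015.3 × 0.37349 = 2993.6 m.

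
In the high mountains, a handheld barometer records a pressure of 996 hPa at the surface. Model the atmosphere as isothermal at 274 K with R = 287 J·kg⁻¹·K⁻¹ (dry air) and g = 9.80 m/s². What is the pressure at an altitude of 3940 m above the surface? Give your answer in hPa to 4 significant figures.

Scale height: H = RT/g = 287 × 274 / 9.80 = 8024.3 m.
Barometric formula: P = P₀ exp(−z/H).
z/H = 3940.0/8024.3 = 0.49101; exp(−0.49101) = 0.61201.
P = 996 × 0.61201 = 609.56 hPa.

P ≈ 609.6 hPa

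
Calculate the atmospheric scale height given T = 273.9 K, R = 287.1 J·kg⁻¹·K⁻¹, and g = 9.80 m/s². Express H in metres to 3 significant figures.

The scale height of an isothermal atmosphere is H = RT/g.
H = 287.1 × 273.9 / 9.80 = 78637/9.80 = 8024.2 m.

H ≈ 8020 m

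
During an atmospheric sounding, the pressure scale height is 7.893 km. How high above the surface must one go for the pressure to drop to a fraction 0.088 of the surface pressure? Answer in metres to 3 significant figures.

Set P/P₀ = exp(−z/H) = 0.088, so z = −H ln(0.088).
−ln(0.088) = 2.4304; z = 7893.0 × 2.4304 = 19183 m.

z ≈ 19200 m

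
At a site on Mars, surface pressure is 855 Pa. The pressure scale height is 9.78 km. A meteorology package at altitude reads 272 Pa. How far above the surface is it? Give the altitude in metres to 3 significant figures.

Invert the barometric formula: z = H ln(P₀/P).
P₀/P = 855/272 = 3.1434; ln(3.1434) = 1.1453.
z = 9780.0 × 1.1453 = 11201 m.

z ≈ 11200 m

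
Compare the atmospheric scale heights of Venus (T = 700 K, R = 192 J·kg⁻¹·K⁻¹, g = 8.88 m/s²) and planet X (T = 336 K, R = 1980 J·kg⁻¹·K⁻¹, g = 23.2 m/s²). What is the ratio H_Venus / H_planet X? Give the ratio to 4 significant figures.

H_Venus/H_planet X ≈ 0.5278

H = RT/g for each body.
H_Venus = 192 × 700 / 8.88 = 15135 m.
H_planet X = 1980 × 336 / 23.2 = 28676 m.
H_Venus/H_planet X = 15135/28676 = 0.52779.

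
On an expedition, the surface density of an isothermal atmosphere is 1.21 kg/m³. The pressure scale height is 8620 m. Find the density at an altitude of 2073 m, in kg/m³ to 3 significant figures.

In an isothermal atmosphere, density decays like pressure: ρ = ρ₀ exp(−z/H).
z/H = 2073.0/8620.0 = 0.24049; exp(−0.24049) = 0.78624.
ρ = 1.21 × 0.78624 = 0.95135 kg/m³.

ρ ≈ 0.951 kg/m³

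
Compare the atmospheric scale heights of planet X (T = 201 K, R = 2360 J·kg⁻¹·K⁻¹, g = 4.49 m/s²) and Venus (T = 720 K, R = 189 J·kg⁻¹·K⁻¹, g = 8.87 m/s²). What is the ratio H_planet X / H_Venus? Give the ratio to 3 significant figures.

H = RT/g for each body.
H_planet X = 2360 × 201 / 4.49 = 105650 m.
H_Venus = 189 × 720 / 8.87 = 15342 m.
H_planet X/H_Venus = 105650/15342 = 6.8863.

H_planet X/H_Venus ≈ 6.89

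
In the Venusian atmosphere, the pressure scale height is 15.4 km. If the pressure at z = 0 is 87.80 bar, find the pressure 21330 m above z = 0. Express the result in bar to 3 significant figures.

Barometric formula: P = P₀ exp(−z/H).
z/H = 21330/15400 = 1.3851; exp(−1.3851) = 0.25030.
P = 87.80 × 0.25030 = 21.976 bar.

P ≈ 22.0 bar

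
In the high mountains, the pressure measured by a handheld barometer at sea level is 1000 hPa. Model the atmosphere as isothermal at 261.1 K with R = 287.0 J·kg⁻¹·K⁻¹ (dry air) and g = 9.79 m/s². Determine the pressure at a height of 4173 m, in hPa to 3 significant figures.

P ≈ 580 hPa

Scale height: H = RT/g = 287.0 × 261.1 / 9.79 = 7654.3 m.
Barometric formula: P = P₀ exp(−z/H).
z/H = 4173.0/7654.3 = 0.54518; exp(−0.54518) = 0.57974.
P = 1000 × 0.57974 = 579.74 hPa.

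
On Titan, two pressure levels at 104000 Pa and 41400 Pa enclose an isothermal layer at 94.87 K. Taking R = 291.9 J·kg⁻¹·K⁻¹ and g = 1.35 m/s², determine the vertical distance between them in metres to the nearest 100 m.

Hypsometric equation: Δz = (R T̄/g) ln(P₁/P₂).
R T̄/g = 291.9 × 94.87 / 1.35 = 20513 m.
ln(104000/41400) = ln(2.5121) = 0.92112.
Δz = 20513 × 0.92112 = 18895 m.

Δz ≈ 18900 m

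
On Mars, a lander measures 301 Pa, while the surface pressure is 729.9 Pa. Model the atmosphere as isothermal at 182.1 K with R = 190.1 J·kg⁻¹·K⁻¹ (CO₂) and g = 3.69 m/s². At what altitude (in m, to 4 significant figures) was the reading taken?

Scale height: H = RT/g = 190.1 × 182.1 / 3.69 = 9381.4 m.
Invert the barometric formula: z = H ln(P₀/P).
P₀/P = 729.9/301 = 2.4249; ln(2.4249) = 0.88579.
z = 9381.4 × 0.88579 = 8310.0 m.

z ≈ 8310 m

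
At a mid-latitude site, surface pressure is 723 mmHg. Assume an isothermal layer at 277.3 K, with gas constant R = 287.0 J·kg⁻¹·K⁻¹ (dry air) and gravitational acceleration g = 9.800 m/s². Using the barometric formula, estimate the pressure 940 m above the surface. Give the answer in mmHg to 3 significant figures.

Scale height: H = RT/g = 287.0 × 277.3 / 9.800 = 8120.9 m.
Barometric formula: P = P₀ exp(−z/H).
z/H = 940.00/8120.9 = 0.11575; exp(−0.11575) = 0.89070.
P = 723 × 0.89070 = 643.98 mmHg.

P ≈ 644 mmHg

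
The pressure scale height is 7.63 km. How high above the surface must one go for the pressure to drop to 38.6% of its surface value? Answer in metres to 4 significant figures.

Set P/P₀ = exp(−z/H) = 0.386, so z = −H ln(0.386).
−ln(0.386) = 0.95192; z = 7630.0 × 0.95192 = 7263.1 m.

z ≈ 7263 m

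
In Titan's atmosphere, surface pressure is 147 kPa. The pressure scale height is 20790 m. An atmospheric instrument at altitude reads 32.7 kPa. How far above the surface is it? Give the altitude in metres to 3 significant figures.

z ≈ 31200 m

Invert the barometric formula: z = H ln(P₀/P).
P₀/P = 147/32.7 = 4.4954; ln(4.4954) = 1.5031.
z = 20790 × 1.5031 = 31249 m.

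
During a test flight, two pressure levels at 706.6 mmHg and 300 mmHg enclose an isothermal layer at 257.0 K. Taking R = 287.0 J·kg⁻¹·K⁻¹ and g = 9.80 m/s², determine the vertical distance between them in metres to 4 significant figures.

Hypsometric equation: Δz = (R T̄/g) ln(P₁/P₂).
R T̄/g = 287.0 × 257.0 / 9.80 = 7526.4 m.
ln(706.6/300) = ln(2.3553) = 0.85667.
Δz = 7526.4 × 0.85667 = 6447.6 m.

Δz ≈ 6448 m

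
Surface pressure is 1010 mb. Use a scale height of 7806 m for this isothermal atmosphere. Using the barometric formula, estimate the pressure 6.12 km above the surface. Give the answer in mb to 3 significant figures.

Barometric formula: P = P₀ exp(−z/H).
z/H = 6120.0/7806.0 = 0.78401; exp(−0.78401) = 0.45657.
P = 1010 × 0.45657 = 461.14 mb.

P ≈ 461 mb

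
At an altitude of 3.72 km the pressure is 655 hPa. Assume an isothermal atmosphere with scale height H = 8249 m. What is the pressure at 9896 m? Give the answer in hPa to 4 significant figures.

P ≈ 309.8 hPa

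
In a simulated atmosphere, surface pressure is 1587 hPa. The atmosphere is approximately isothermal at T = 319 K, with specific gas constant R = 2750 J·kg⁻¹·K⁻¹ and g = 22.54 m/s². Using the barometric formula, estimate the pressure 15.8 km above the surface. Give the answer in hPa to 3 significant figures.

P ≈ 1060 hPa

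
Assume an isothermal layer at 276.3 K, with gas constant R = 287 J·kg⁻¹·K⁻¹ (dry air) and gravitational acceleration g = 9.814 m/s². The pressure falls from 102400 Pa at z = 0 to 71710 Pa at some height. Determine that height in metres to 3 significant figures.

Scale height: H = RT/g = 287 × 276.3 / 9.814 = 8080.1 m.
Invert the barometric formula: z = H ln(P₀/P).
P₀/P = 102400/71710 = 1.4280; ln(1.4280) = 0.35627.
z = 8080.1 × 0.35627 = 2878.7 m.

z ≈ 2880 m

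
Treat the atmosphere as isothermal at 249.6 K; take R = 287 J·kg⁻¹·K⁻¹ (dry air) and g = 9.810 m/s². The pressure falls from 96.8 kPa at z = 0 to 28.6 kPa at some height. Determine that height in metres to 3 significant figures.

z ≈ 8900 m

Scale height: H = RT/g = 287 × 249.6 / 9.810 = 7302.3 m.
Invert the barometric formula: z = H ln(P₀/P).
P₀/P = 96.8/28.6 = 3.3846; ln(3.3846) = 1.2192.
z = 7302.3 × 1.2192 = 8903.0 m.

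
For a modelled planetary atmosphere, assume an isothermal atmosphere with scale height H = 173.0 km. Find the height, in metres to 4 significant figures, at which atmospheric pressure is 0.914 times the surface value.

z ≈ 15560 m

Set P/P₀ = exp(−z/H) = 0.914, so z = −H ln(0.914).
−ln(0.914) = 0.089925; z = 173000 × 0.089925 = 15557 m.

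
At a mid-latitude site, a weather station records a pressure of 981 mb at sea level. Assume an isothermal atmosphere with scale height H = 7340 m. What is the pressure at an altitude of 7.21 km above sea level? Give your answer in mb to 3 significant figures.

Barometric formula: P = P₀ exp(−z/H).
z/H = 7210.0/7340.0 = 0.98229; exp(−0.98229) = 0.37445.
P = 981 × 0.37445 = 367.34 mb.

P ≈ 367 mb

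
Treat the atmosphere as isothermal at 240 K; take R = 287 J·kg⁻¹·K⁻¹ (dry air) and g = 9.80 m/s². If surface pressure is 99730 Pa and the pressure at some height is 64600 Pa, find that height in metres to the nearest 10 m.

Scale height: H = RT/g = 287 × 240 / 9.80 = 7028.6 m.
Invert the barometric formula: z = H ln(P₀/P).
P₀/P = 99730/64600 = 1.5438; ln(1.5438) = 0.43425.
z = 7028.6 × 0.43425 = 3052.2 m.

z ≈ 3050 m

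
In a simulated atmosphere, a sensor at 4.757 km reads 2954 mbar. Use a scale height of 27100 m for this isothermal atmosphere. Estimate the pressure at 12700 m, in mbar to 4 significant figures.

P ≈ 2204 mbar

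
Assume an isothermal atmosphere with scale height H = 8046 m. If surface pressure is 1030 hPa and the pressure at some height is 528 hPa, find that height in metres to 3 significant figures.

z ≈ 5380 m

Invert the barometric formula: z = H ln(P₀/P).
P₀/P = 1030/528 = 1.9508; ln(1.9508) = 0.66824.
z = 8046.0 × 0.66824 = 5376.7 m.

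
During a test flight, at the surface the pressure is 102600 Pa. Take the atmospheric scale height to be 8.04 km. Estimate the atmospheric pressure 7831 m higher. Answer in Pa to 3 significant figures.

Barometric formula: P = P₀ exp(−z/H).
z/H = 7831.0/8040.0 = 0.97400; exp(−0.97400) = 0.37757.
P = 102600 × 0.37757 = 38739 Pa.

P ≈ 38700 Pa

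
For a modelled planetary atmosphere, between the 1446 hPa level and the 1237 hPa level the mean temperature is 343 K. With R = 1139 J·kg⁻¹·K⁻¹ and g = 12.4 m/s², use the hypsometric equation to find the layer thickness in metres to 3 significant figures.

Hypsometric equation: Δz = (R T̄/g) ln(P₁/P₂).
R T̄/g = 1139 × 343 / 12.4 = 31506 m.
ln(1446/1237) = ln(1.1690) = 0.15615.
Δz = 31506 × 0.15615 = 4919.7 m.

Δz ≈ 4920 m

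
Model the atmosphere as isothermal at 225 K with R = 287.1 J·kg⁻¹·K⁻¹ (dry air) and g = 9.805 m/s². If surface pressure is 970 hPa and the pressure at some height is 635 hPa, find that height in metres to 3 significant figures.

z ≈ 2790 m

Scale height: H = RT/g = 287.1 × 225 / 9.805 = 6588.2 m.
Invert the barometric formula: z = H ln(P₀/P).
P₀/P = 970/635 = 1.5276; ln(1.5276) = 0.42370.
z = 6588.2 × 0.42370 = 2791.4 m.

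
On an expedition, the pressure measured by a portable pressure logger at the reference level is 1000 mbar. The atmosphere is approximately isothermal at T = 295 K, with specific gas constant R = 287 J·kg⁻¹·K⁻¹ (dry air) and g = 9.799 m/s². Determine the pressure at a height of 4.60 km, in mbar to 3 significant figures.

Scale height: H = RT/g = 287 × 295 / 9.799 = 8640.2 m.
Barometric formula: P = P₀ exp(−z/H).
z/H = 4600.0/8640.2 = 0.53240; exp(−0.53240) = 0.58719.
P = 1000 × 0.58719 = 587.19 mbar.

P ≈ 587 mbar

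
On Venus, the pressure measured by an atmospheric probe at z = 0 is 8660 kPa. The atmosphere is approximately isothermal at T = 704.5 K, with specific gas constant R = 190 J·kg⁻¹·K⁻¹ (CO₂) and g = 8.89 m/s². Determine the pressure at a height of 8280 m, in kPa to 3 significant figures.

Scale height: H = RT/g = 190 × 704.5 / 8.89 = 15057 m.
Barometric formula: P = P₀ exp(−z/H).
z/H = 8280.0/15057 = 0.54991; exp(−0.54991) = 0.57700.
P = 8660 × 0.57700 = 4996.8 kPa.

P ≈ 5000 kPa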